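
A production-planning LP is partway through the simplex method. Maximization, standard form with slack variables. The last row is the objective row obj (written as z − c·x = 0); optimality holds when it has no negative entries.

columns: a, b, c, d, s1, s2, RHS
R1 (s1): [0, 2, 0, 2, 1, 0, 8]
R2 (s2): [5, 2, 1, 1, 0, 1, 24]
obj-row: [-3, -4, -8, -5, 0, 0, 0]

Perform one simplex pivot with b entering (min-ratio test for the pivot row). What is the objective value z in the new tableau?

Ratio test on column b — row 1: 8/2 = 4; row 2: 24/2 = 12. Minimum is 4 at row 1 (s1 leaves); pivot element 2.
Pivot on row 1; the obj-row RHS becomes 0 − (-4)·4 = 16.

16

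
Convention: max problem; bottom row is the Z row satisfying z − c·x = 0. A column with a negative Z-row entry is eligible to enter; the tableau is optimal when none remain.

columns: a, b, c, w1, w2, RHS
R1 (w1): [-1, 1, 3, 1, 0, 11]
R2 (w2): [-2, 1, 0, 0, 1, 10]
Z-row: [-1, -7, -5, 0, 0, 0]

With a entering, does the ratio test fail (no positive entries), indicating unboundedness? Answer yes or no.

Every constraint-row entry in column a is ≤ 0, so increasing a is unbounded.

yes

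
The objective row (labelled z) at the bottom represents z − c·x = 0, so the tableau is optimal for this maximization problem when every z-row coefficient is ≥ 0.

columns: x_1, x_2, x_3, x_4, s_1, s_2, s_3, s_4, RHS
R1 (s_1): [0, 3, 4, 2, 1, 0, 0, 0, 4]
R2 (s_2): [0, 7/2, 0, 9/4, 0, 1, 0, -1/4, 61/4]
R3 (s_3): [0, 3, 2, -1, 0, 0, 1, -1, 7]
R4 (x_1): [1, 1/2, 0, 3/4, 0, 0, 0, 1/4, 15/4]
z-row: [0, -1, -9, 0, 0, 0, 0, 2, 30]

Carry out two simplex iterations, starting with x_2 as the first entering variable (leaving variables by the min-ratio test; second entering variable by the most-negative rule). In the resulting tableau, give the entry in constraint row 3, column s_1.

Ratio test on column x_2 — row 1: 4/3 = 4/3; row 2: (61/4)/(7/2) = 61/14; row 3: 7/3 = 7/3; row 4: (15/4)/(1/2) = 15/2. Minimum is 4/3 at row 1 (s_1 leaves); pivot element 3.
Divide row 1 by 3; eliminate column x_2 from the other rows.
Second iteration: most negative z-row entry is -23/3 in column x_3, so x_3 enters.
Ratio test on column x_3 — row 1: (4/3)/(4/3) = 1; row 2: entry -14/3 ≤ 0; row 3: entry -2 ≤ 0; row 4: entry -2/3 ≤ 0. Minimum is 1 at row 1 (x_2 leaves); pivot element 4/3.
Divide row 1 by 4/3; eliminate column x_3 from the other rows.
After both pivots, the entry at constraint row 3, column s_1 is -1/2.

-1/2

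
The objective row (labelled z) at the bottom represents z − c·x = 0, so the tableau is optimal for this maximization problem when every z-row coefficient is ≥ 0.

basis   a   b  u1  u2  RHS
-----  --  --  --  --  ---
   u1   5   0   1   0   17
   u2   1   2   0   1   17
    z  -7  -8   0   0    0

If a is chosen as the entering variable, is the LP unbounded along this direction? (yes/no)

no

Column a has positive entries in row(s) 1, 2, so the ratio test bounds it — not unbounded.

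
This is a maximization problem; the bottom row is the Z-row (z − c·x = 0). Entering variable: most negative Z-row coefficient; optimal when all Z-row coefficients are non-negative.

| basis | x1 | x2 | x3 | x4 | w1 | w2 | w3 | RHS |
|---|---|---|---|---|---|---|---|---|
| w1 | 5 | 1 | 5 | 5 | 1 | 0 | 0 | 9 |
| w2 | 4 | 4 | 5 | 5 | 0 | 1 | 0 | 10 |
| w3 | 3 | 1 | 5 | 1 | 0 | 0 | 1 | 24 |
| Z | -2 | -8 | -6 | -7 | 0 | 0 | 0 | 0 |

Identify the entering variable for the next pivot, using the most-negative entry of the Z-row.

Negative Z-row entries: x1: -2, x2: -8, x3: -6, x4: -7.
The most negative is -8 in column x2, so x2 enters.

x2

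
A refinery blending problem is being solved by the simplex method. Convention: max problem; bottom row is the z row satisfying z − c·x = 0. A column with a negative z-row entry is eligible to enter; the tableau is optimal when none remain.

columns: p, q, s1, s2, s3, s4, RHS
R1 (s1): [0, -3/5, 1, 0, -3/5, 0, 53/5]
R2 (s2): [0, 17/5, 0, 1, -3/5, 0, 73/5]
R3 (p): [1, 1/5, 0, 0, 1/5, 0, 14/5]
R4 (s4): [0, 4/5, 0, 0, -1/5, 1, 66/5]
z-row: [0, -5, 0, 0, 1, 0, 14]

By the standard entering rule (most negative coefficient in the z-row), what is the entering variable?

q

Negative z-row entries: q: -5.
The most negative is -5 in column q, so q enters.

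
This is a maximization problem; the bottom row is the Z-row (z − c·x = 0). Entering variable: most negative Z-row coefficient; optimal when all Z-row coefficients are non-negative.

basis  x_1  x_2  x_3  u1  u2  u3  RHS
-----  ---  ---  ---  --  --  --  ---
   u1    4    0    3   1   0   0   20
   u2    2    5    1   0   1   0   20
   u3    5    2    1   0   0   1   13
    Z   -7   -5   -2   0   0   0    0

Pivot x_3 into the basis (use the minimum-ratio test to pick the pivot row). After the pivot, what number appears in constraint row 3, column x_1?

Ratio test on column x_3 — row 1: 20/3 = 20/3; row 2: 20/1 = 20; row 3: 13/1 = 13. Minimum is 20/3 at row 1 (u1 leaves); pivot element 3.
Divide row 1 by 3; eliminate column x_3 from the other rows.
Row 3 update in column x_1: 5 − 1·(4/3) = 11/3.

11/3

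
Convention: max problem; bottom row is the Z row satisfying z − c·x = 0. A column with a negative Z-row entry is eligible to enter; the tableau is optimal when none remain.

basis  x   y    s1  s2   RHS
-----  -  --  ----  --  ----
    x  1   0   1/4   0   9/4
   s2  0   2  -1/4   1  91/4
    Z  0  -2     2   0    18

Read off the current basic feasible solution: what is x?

x is basic (row 1); its value is the RHS of that row, 9/4.

9/4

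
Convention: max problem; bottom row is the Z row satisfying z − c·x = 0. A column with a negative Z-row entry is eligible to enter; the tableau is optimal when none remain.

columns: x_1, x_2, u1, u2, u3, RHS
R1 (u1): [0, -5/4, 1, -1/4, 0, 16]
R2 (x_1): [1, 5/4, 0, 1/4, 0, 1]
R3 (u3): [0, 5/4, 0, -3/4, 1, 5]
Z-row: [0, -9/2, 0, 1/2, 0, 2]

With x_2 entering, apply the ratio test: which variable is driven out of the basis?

Column x_2 entries and ratios — u1: -5/4 ≤ 0, skip; x_1: 1/(5/4) = 4/5; u3: 5/(5/4) = 4.
Smallest ratio is 4/5 in the row of x_1, so x_1 leaves.

x_1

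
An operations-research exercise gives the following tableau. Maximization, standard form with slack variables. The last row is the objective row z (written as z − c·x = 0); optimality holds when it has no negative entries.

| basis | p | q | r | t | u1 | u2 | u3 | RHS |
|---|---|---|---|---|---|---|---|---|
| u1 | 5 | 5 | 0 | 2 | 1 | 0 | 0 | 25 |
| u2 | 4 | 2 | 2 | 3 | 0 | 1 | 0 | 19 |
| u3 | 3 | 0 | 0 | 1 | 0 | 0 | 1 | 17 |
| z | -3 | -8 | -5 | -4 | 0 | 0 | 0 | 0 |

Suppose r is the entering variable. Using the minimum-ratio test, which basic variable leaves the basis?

u2

Column r entries and ratios — u1: 0 ≤ 0, skip; u2: 19/2 = 19/2; u3: 0 ≤ 0, skip.
Smallest ratio is 19/2 in the row of u2, so u2 leaves.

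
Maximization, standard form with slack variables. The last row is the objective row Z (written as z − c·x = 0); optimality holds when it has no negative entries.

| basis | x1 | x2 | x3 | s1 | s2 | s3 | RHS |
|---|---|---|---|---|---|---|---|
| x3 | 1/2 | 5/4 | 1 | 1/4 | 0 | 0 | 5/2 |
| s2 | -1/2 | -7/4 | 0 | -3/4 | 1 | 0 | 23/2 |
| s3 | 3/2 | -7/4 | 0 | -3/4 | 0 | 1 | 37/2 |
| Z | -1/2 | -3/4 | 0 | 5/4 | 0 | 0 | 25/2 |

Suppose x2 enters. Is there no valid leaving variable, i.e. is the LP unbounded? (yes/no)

Column x2 has positive entries in row(s) 1, so the ratio test bounds it — not unbounded.

no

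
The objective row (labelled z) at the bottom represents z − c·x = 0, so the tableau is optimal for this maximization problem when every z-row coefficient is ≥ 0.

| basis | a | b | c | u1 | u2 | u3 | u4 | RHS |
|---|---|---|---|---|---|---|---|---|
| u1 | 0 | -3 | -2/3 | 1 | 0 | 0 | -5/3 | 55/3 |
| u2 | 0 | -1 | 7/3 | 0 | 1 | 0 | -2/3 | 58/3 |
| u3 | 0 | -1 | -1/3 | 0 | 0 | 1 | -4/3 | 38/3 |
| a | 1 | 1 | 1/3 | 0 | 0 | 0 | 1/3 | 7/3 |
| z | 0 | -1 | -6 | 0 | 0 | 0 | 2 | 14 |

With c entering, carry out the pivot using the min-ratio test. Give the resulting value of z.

Ratio test on column c — row 1: entry -2/3 ≤ 0; row 2: (58/3)/(7/3) = 58/7; row 3: entry -1/3 ≤ 0; row 4: (7/3)/(1/3) = 7. Minimum is 7 at row 4 (a leaves); pivot element 1/3.
Pivot on row 4; the z-row RHS becomes 14 − (-6)·7 = 56.

56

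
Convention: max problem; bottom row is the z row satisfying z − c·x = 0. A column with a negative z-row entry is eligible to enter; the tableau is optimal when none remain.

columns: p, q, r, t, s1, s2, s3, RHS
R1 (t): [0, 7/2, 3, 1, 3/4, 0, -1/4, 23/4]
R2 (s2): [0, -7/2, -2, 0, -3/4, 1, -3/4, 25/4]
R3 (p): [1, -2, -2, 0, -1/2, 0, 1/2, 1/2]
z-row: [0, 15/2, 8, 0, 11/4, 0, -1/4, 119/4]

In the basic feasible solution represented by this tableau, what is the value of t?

23/4

t is basic (row 1); its value is the RHS of that row, 23/4.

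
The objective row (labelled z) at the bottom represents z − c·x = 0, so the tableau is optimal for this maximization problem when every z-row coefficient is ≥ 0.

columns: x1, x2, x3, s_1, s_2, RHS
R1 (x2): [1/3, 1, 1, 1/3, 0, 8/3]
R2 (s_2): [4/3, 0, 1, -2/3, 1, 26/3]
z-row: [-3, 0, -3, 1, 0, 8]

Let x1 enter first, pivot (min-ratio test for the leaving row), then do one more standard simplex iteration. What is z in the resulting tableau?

Ratio test on column x1 — row 1: (8/3)/(1/3) = 8; row 2: (26/3)/(4/3) = 13/2. Minimum is 13/2 at row 2 (s_2 leaves); pivot element 4/3.
Pivot on row 2; the z-row RHS becomes 8 − (-3)·(13/2) = 55/2.
Next entering variable (most negative z-row entry -3/4): x3.
Ratio test on column x3 — row 1: (1/2)/(3/4) = 2/3; row 2: (13/2)/(3/4) = 26/3. Minimum is 2/3 at row 1 (x2 leaves); pivot element 3/4.
After the second pivot the z-row RHS is 55/2 − (-3/4)·(2/3) = 28.

28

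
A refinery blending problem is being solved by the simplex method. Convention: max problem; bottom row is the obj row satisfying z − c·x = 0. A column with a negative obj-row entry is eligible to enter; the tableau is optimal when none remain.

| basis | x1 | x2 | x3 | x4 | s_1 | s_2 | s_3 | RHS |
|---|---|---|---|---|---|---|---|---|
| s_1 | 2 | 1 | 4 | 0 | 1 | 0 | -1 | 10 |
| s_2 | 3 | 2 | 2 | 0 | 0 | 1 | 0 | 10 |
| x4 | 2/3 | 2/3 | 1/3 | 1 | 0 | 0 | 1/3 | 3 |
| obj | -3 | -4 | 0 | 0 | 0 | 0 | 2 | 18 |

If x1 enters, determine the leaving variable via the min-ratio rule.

Column x1 entries and ratios — s_1: 10/2 = 5; s_2: 10/3 = 10/3; x4: 3/(2/3) = 9/2.
Smallest ratio is 10/3 in the row of s_2, so s_2 leaves.

s_2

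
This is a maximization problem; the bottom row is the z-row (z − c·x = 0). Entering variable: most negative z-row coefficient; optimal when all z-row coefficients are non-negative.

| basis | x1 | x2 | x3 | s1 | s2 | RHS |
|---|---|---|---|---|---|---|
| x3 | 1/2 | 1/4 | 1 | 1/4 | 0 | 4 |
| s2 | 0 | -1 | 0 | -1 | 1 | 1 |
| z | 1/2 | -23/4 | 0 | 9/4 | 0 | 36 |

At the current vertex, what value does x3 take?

4

x3 is basic (row 1); its value is the RHS of that row, 4.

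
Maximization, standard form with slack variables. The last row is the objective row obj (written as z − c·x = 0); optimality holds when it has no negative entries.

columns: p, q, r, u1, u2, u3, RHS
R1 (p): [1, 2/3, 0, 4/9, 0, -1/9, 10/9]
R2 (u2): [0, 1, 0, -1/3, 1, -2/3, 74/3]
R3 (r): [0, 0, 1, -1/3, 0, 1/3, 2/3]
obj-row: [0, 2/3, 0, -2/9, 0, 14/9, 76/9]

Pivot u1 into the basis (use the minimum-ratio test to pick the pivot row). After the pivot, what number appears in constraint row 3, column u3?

1/4

Ratio test on column u1 — row 1: (10/9)/(4/9) = 5/2; row 2: entry -1/3 ≤ 0; row 3: entry -1/3 ≤ 0. Minimum is 5/2 at row 1 (p leaves); pivot element 4/9.
Divide row 1 by 4/9; eliminate column u1 from the other rows.
Row 3 update in column u3: 1/3 − (-1/3)·(-1/4) = 1/4.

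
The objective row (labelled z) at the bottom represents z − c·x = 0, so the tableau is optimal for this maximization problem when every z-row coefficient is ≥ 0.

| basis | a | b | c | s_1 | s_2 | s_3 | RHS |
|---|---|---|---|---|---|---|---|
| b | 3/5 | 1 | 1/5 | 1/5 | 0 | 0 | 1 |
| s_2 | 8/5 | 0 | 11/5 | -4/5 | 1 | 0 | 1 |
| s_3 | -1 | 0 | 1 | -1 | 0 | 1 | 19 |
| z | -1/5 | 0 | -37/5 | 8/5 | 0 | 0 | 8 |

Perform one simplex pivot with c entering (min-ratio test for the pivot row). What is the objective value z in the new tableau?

125/11

Ratio test on column c — row 1: 1/(1/5) = 5; row 2: 1/(11/5) = 5/11; row 3: 19/1 = 19. Minimum is 5/11 at row 2 (s_2 leaves); pivot element 11/5.
Pivot on row 2; the z-row RHS becomes 8 − (-37/5)·(5/11) = 125/11.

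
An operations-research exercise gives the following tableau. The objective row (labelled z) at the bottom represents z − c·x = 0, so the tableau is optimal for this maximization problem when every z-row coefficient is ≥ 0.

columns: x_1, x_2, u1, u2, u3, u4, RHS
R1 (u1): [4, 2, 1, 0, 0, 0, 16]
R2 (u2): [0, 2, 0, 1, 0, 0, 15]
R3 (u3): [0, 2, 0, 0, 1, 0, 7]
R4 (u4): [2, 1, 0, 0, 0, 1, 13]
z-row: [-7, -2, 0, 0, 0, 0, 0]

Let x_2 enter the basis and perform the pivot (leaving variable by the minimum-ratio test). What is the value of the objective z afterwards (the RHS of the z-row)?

Ratio test on column x_2 — row 1: 16/2 = 8; row 2: 15/2 = 15/2; row 3: 7/2 = 7/2; row 4: 13/1 = 13. Minimum is 7/2 at row 3 (u3 leaves); pivot element 2.
Pivot on row 3; the z-row RHS becomes 0 − (-2)·(7/2) = 7.

7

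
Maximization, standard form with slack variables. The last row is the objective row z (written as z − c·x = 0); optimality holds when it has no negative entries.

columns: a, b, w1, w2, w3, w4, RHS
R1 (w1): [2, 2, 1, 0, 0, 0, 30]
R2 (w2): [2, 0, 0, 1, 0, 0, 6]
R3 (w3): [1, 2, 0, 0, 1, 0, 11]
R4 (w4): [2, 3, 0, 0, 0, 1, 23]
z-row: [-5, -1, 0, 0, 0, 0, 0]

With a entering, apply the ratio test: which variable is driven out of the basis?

w2

Column a entries and ratios — w1: 30/2 = 15; w2: 6/2 = 3; w3: 11/1 = 11; w4: 23/2 = 23/2.
Smallest ratio is 3 in the row of w2, so w2 leaves.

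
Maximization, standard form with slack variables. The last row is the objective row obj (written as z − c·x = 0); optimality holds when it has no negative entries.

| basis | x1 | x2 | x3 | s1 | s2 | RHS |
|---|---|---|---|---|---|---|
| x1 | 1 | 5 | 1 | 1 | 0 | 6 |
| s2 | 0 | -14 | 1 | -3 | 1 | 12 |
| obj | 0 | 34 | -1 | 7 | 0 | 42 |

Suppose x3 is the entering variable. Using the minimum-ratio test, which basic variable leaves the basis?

Column x3 entries and ratios — x1: 6/1 = 6; s2: 12/1 = 12.
Smallest ratio is 6 in the row of x1, so x1 leaves.

x1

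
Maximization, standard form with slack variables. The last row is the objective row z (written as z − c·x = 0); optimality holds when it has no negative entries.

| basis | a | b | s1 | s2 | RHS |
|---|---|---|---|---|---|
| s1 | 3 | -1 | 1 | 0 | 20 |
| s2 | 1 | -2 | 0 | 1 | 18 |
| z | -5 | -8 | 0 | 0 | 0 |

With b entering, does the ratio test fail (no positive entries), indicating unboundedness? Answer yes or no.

yes

Every constraint-row entry in column b is ≤ 0, so increasing b is unbounded.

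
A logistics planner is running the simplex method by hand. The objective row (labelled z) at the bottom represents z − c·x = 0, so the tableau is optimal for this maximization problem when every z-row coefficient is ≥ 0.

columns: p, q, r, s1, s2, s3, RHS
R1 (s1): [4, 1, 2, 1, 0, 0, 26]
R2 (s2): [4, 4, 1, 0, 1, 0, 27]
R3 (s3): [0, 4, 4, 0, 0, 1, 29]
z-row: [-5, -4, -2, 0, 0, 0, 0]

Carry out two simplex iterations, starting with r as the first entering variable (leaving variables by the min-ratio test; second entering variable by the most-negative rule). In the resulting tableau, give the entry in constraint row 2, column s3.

1/4

Ratio test on column r — row 1: 26/2 = 13; row 2: 27/1 = 27; row 3: 29/4 = 29/4. Minimum is 29/4 at row 3 (s3 leaves); pivot element 4.
Divide row 3 by 4; eliminate column r from the other rows.
Second iteration: most negative z-row entry is -5 in column p, so p enters.
Ratio test on column p — row 1: (23/2)/4 = 23/8; row 2: (79/4)/4 = 79/16; row 3: entry 0 ≤ 0. Minimum is 23/8 at row 1 (s1 leaves); pivot element 4.
Divide row 1 by 4; eliminate column p from the other rows.
After both pivots, the entry at constraint row 2, column s3 is 1/4.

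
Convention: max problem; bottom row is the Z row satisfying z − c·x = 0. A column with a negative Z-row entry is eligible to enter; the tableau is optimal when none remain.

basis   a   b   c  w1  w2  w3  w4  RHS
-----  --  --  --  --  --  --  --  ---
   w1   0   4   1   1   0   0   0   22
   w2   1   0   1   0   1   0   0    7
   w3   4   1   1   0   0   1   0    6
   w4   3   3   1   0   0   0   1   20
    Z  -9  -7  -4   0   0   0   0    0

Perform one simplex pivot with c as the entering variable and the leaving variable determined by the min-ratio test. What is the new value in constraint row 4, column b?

Ratio test on column c — row 1: 22/1 = 22; row 2: 7/1 = 7; row 3: 6/1 = 6; row 4: 20/1 = 20. Minimum is 6 at row 3 (w3 leaves); pivot element 1.
Divide row 3 by 1; eliminate column c from the other rows.
Row 4 update in column b: 3 − 1·1 = 2.

2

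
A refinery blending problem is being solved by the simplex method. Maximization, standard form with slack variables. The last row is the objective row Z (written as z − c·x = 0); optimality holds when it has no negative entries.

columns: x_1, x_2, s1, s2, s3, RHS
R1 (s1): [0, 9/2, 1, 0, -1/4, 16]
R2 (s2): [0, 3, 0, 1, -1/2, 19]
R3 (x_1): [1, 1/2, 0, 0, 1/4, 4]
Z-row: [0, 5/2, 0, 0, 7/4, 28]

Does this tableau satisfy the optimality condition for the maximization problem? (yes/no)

Every Z-row coefficient is ≥ 0, so the tableau is optimal.

yes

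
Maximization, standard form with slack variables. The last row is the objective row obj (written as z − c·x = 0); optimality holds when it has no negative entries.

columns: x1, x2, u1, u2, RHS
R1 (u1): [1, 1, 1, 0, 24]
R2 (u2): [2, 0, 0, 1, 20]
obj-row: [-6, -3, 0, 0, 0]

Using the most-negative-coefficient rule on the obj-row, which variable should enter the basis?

Negative obj-row entries: x1: -6, x2: -3.
The most negative is -6 in column x1, so x1 enters.

x1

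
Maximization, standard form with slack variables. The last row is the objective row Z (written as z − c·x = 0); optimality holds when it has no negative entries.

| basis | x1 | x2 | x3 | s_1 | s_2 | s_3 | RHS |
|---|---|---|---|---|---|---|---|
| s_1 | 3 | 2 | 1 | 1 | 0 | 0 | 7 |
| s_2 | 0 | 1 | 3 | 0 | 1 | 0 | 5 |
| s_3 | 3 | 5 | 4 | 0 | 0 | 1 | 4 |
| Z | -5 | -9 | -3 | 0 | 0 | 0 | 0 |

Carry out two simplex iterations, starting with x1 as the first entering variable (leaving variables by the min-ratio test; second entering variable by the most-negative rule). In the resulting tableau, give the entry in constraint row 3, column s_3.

1/5

Ratio test on column x1 — row 1: 7/3 = 7/3; row 2: entry 0 ≤ 0; row 3: 4/3 = 4/3. Minimum is 4/3 at row 3 (s_3 leaves); pivot element 3.
Divide row 3 by 3; eliminate column x1 from the other rows.
Second iteration: most negative Z-row entry is -2/3 in column x2, so x2 enters.
Ratio test on column x2 — row 1: entry -3 ≤ 0; row 2: 5/1 = 5; row 3: (4/3)/(5/3) = 4/5. Minimum is 4/5 at row 3 (x1 leaves); pivot element 5/3.
Divide row 3 by 5/3; eliminate column x2 from the other rows.
After both pivots, the entry at constraint row 3, column s_3 is 1/5.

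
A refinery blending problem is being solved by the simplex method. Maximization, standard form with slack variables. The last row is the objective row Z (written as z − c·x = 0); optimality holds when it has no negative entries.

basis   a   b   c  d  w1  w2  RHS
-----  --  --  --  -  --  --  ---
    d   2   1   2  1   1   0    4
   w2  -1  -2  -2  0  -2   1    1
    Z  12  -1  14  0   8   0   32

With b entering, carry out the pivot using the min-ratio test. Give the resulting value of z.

Ratio test on column b — row 1: 4/1 = 4; row 2: entry -2 ≤ 0. Minimum is 4 at row 1 (d leaves); pivot element 1.
Pivot on row 1; the Z-row RHS becomes 32 − (-1)·4 = 36.

36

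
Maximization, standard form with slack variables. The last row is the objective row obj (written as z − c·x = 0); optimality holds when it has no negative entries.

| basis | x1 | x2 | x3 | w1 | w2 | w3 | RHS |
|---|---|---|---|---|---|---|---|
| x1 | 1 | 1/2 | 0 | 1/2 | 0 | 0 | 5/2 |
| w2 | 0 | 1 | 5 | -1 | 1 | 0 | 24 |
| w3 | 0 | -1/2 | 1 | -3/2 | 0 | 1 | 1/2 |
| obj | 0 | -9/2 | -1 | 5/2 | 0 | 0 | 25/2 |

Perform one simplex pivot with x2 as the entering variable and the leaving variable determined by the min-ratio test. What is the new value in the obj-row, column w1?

7

Ratio test on column x2 — row 1: (5/2)/(1/2) = 5; row 2: 24/1 = 24; row 3: entry -1/2 ≤ 0. Minimum is 5 at row 1 (x1 leaves); pivot element 1/2.
Divide row 1 by 1/2; eliminate column x2 from the other rows.
obj-row update in column w1: 5/2 − (-9/2)·1 = 7.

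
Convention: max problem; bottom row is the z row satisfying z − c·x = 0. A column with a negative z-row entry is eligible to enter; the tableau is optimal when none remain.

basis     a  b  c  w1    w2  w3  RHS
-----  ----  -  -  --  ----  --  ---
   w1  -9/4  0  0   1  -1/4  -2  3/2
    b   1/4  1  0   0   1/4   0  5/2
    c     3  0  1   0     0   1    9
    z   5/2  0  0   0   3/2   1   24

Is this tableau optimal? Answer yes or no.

Every z-row coefficient is ≥ 0, so the tableau is optimal.

yes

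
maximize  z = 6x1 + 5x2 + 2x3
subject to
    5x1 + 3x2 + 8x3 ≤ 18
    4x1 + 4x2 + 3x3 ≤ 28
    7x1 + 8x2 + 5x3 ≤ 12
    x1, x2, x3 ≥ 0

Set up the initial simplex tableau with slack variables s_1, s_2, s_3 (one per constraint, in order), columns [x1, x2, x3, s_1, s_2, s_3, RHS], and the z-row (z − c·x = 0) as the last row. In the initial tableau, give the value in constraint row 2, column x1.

Constraint 2 has coefficient 4 on x1.

4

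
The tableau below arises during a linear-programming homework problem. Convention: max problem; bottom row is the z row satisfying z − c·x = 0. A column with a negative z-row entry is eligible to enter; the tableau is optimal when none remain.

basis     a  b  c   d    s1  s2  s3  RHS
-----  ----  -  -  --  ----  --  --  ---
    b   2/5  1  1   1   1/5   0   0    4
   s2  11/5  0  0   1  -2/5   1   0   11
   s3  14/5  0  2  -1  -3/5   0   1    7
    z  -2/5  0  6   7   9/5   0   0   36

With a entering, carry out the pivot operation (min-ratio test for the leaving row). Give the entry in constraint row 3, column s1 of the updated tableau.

Ratio test on column a — row 1: 4/(2/5) = 10; row 2: 11/(11/5) = 5; row 3: 7/(14/5) = 5/2. Minimum is 5/2 at row 3 (s3 leaves); pivot element 14/5.
Divide row 3 by 14/5; eliminate column a from the other rows.
In the new row 3, the s1 entry is the old entry divided by the pivot: (-3/5)/(14/5) = -3/14.

-3/14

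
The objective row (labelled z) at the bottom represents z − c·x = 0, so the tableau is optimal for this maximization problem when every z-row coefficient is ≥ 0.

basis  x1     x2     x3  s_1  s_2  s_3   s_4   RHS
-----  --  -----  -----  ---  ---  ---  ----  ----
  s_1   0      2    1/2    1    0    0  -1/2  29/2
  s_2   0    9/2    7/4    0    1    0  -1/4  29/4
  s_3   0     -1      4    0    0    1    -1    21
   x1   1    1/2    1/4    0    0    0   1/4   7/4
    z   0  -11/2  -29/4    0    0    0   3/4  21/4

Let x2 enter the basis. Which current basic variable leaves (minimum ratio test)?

Column x2 entries and ratios — s_1: (29/2)/2 = 29/4; s_2: (29/4)/(9/2) = 29/18; s_3: -1 ≤ 0, skip; x1: (7/4)/(1/2) = 7/2.
Smallest ratio is 29/18 in the row of s_2, so s_2 leaves.

s_2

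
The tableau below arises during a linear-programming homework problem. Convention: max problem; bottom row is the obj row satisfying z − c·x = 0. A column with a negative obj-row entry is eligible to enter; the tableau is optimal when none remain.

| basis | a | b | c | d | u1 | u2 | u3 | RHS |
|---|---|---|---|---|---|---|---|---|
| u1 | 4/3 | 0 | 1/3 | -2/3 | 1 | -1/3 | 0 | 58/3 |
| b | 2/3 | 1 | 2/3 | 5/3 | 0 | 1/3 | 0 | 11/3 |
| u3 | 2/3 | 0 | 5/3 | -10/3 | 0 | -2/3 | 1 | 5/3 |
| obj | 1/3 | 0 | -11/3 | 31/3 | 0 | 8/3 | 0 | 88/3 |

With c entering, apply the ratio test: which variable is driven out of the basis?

u3

Column c entries and ratios — u1: (58/3)/(1/3) = 58; b: (11/3)/(2/3) = 11/2; u3: (5/3)/(5/3) = 1.
Smallest ratio is 1 in the row of u3, so u3 leaves.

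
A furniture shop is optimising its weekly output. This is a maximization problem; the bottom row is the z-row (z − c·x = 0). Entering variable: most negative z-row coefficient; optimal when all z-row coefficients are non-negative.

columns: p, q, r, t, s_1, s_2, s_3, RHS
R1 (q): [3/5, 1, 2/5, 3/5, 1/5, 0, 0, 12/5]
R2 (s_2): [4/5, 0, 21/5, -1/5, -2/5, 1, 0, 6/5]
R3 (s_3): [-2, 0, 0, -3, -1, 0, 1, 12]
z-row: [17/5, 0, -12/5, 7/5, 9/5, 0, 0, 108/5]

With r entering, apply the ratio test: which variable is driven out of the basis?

Column r entries and ratios — q: (12/5)/(2/5) = 6; s_2: (6/5)/(21/5) = 2/7; s_3: 0 ≤ 0, skip.
Smallest ratio is 2/7 in the row of s_2, so s_2 leaves.

s_2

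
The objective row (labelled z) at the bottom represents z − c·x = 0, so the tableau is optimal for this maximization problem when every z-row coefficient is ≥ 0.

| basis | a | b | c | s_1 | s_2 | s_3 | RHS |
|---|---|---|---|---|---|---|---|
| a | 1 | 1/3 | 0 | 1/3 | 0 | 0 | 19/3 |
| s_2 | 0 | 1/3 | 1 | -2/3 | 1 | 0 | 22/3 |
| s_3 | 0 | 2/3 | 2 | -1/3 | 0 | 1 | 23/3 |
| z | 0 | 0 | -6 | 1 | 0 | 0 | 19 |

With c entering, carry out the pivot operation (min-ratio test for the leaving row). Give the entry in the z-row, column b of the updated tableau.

Ratio test on column c — row 1: entry 0 ≤ 0; row 2: (22/3)/1 = 22/3; row 3: (23/3)/2 = 23/6. Minimum is 23/6 at row 3 (s_3 leaves); pivot element 2.
Divide row 3 by 2; eliminate column c from the other rows.
z-row update in column b: 0 − (-6)·(1/3) = 2.

2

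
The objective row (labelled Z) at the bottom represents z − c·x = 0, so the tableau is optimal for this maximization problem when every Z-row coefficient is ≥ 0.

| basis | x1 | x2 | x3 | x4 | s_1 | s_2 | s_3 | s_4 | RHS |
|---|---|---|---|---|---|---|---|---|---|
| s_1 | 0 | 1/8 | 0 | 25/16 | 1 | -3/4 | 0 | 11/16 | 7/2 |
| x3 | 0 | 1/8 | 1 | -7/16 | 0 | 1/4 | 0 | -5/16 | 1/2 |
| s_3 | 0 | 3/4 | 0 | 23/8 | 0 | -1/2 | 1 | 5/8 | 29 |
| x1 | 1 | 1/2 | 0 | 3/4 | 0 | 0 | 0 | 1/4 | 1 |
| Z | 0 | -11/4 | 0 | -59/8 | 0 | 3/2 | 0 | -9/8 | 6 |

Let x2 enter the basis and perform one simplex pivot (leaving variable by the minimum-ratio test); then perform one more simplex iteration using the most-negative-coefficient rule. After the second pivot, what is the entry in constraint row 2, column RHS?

Ratio test on column x2 — row 1: (7/2)/(1/8) = 28; row 2: (1/2)/(1/8) = 4; row 3: 29/(3/4) = 116/3; row 4: 1/(1/2) = 2. Minimum is 2 at row 4 (x1 leaves); pivot element 1/2.
Divide row 4 by 1/2; eliminate column x2 from the other rows.
Second iteration: most negative Z-row entry is -13/4 in column x4, so x4 enters.
Ratio test on column x4 — row 1: (13/4)/(11/8) = 26/11; row 2: entry -5/8 ≤ 0; row 3: (55/2)/(7/4) = 110/7; row 4: 2/(3/2) = 4/3. Minimum is 4/3 at row 4 (x2 leaves); pivot element 3/2.
Divide row 4 by 3/2; eliminate column x4 from the other rows.
After both pivots, the entry at constraint row 2, column RHS is 13/12.

13/12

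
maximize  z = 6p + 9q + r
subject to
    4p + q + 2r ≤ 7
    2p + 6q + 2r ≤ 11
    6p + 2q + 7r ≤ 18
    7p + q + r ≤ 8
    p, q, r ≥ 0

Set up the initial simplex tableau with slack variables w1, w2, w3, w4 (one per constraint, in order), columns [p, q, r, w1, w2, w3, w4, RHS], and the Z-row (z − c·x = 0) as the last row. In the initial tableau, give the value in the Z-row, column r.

-1

The Z-row carries the negated objective coefficients: the r entry is -1.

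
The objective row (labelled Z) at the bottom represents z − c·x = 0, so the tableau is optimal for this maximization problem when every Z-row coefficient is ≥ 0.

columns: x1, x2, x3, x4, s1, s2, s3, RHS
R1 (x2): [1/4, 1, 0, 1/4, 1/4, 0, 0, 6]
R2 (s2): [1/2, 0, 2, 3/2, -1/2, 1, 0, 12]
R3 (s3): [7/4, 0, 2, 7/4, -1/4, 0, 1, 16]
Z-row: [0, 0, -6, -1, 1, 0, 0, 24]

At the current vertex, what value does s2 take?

s2 is basic (row 2); its value is the RHS of that row, 12.

12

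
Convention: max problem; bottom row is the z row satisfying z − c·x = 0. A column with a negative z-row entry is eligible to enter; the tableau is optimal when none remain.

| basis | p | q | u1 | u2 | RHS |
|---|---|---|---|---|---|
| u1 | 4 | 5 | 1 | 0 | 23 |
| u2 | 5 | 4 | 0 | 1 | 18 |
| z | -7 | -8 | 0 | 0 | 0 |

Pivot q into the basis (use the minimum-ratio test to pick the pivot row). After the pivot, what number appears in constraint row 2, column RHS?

9/2

Ratio test on column q — row 1: 23/5 = 23/5; row 2: 18/4 = 9/2. Minimum is 9/2 at row 2 (u2 leaves); pivot element 4.
Divide row 2 by 4; eliminate column q from the other rows.
In the new row 2, the RHS entry is the old entry divided by the pivot: 18/4 = 9/2.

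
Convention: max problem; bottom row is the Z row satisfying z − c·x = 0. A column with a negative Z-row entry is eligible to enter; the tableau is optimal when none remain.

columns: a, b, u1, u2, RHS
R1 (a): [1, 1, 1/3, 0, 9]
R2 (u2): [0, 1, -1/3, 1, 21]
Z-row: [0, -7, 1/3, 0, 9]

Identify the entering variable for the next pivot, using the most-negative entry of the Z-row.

Negative Z-row entries: b: -7.
The most negative is -7 in column b, so b enters.

b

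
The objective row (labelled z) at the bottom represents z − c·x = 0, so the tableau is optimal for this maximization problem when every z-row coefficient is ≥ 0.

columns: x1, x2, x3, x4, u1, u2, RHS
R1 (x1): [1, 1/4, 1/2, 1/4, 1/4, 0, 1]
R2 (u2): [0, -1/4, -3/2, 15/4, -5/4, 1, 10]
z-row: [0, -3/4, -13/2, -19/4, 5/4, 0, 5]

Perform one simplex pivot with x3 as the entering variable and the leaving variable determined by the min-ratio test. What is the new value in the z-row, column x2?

Ratio test on column x3 — row 1: 1/(1/2) = 2; row 2: entry -3/2 ≤ 0. Minimum is 2 at row 1 (x1 leaves); pivot element 1/2.
Divide row 1 by 1/2; eliminate column x3 from the other rows.
z-row update in column x2: -3/4 − (-13/2)·(1/2) = 5/2.

5/2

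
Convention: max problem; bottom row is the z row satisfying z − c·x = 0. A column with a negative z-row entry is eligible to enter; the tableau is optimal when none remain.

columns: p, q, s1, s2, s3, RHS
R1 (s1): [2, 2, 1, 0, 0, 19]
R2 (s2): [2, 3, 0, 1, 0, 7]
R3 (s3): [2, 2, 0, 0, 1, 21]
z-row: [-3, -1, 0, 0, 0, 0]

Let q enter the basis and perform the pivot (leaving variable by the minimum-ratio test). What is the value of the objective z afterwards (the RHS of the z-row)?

Ratio test on column q — row 1: 19/2 = 19/2; row 2: 7/3 = 7/3; row 3: 21/2 = 21/2. Minimum is 7/3 at row 2 (s2 leaves); pivot element 3.
Pivot on row 2; the z-row RHS becomes 0 − (-1)·(7/3) = 7/3.

7/3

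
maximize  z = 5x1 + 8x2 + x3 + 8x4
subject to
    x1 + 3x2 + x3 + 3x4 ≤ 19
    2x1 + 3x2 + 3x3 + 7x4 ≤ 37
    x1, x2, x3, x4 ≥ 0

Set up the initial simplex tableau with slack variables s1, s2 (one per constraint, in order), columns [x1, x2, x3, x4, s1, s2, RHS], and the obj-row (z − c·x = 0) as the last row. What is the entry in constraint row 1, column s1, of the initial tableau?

1

Slack s1 belongs to constraint 1; its column is the unit vector e_1, so the entry in row 1 is 1.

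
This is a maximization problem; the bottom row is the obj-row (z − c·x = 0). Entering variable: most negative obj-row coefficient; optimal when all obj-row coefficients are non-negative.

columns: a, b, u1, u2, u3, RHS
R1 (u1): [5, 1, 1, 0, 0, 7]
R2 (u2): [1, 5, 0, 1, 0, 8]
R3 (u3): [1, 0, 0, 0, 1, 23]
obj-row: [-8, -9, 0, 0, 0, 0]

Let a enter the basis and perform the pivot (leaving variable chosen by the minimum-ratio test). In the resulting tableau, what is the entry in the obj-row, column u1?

Ratio test on column a — row 1: 7/5 = 7/5; row 2: 8/1 = 8; row 3: 23/1 = 23. Minimum is 7/5 at row 1 (u1 leaves); pivot element 5.
Divide row 1 by 5; eliminate column a from the other rows.
obj-row update in column u1: 0 − (-8)·(1/5) = 8/5.

8/5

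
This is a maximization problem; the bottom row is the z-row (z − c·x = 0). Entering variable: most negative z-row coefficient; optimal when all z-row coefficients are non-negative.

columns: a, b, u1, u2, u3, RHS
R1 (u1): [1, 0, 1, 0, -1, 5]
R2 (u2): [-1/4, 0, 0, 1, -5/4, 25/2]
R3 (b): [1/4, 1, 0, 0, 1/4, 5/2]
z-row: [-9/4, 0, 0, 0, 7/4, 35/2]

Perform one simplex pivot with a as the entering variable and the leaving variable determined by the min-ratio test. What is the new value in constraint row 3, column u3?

1/2

Ratio test on column a — row 1: 5/1 = 5; row 2: entry -1/4 ≤ 0; row 3: (5/2)/(1/4) = 10. Minimum is 5 at row 1 (u1 leaves); pivot element 1.
Divide row 1 by 1; eliminate column a from the other rows.
Row 3 update in column u3: 1/4 − (1/4)·(-1) = 1/2.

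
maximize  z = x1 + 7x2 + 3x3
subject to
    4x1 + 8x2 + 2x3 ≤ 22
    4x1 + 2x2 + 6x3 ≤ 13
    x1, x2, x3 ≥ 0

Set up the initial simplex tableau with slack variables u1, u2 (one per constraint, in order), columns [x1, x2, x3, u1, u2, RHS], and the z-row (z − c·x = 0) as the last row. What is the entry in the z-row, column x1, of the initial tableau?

-1

The z-row carries the negated objective coefficients: the x1 entry is -1.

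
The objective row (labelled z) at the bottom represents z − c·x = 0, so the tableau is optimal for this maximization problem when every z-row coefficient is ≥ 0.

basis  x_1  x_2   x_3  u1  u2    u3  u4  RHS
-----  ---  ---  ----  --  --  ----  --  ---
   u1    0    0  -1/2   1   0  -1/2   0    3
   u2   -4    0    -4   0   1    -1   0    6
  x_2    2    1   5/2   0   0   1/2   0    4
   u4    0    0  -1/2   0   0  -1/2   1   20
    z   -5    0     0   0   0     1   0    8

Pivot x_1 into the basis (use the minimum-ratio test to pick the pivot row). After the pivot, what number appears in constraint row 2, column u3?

0

Ratio test on column x_1 — row 1: entry 0 ≤ 0; row 2: entry -4 ≤ 0; row 3: 4/2 = 2; row 4: entry 0 ≤ 0. Minimum is 2 at row 3 (x_2 leaves); pivot element 2.
Divide row 3 by 2; eliminate column x_1 from the other rows.
Row 2 update in column u3: -1 − (-4)·(1/4) = 0.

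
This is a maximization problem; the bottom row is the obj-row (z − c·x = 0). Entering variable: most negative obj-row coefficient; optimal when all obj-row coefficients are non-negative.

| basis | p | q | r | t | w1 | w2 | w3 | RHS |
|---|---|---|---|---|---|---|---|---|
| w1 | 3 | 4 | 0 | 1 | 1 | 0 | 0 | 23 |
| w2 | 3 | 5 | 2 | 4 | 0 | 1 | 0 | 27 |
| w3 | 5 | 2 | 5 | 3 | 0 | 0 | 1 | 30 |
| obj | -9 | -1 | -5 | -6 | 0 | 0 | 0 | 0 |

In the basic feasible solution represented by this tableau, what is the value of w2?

27

w2 is basic (row 2); its value is the RHS of that row, 27.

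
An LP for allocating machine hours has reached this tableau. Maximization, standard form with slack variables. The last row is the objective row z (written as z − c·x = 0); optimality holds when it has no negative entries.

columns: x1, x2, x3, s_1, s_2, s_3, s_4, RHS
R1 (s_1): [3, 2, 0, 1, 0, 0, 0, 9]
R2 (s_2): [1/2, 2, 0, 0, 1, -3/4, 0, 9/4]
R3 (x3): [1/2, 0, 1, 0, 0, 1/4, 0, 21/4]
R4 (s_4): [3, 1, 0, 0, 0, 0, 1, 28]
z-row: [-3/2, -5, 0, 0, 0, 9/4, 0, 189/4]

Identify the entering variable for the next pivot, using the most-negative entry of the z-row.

Negative z-row entries: x1: -3/2, x2: -5.
The most negative is -5 in column x2, so x2 enters.

x2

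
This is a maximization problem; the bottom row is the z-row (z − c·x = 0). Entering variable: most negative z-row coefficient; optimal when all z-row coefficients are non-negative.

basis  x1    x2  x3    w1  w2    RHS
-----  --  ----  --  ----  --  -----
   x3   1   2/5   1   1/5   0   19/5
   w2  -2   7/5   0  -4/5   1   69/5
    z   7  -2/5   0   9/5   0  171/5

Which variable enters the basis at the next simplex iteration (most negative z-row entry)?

Negative z-row entries: x2: -2/5.
The most negative is -2/5 in column x2, so x2 enters.

x2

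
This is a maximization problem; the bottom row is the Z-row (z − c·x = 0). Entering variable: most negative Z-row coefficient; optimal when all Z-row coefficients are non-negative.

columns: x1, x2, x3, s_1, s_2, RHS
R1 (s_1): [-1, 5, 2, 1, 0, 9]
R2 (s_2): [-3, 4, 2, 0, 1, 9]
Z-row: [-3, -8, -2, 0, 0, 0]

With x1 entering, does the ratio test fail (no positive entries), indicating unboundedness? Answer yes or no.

yes

Every constraint-row entry in column x1 is ≤ 0, so increasing x1 is unbounded.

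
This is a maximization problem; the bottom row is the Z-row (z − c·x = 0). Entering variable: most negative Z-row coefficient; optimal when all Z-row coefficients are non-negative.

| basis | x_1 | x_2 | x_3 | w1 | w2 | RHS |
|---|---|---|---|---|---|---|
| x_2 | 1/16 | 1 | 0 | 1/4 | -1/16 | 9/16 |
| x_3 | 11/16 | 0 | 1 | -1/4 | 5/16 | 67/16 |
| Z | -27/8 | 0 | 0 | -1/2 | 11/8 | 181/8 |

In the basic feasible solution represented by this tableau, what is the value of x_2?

9/16

x_2 is basic (row 1); its value is the RHS of that row, 9/16.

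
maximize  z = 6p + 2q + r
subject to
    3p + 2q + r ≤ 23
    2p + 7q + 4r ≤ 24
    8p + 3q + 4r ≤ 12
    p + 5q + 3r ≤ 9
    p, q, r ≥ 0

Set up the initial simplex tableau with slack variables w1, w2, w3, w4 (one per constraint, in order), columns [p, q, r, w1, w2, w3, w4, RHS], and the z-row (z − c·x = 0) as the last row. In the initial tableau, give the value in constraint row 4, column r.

3

Constraint 4 has coefficient 3 on r.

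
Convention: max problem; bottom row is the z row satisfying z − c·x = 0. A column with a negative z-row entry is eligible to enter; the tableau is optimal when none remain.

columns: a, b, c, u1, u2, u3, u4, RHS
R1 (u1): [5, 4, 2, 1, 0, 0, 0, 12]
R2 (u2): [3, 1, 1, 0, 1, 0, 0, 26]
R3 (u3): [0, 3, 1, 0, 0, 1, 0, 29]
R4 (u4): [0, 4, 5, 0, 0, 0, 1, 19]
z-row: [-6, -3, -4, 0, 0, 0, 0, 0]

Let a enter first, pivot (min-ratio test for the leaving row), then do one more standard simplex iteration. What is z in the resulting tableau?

Ratio test on column a — row 1: 12/5 = 12/5; row 2: 26/3 = 26/3; row 3: entry 0 ≤ 0; row 4: entry 0 ≤ 0. Minimum is 12/5 at row 1 (u1 leaves); pivot element 5.
Pivot on row 1; the z-row RHS becomes 0 − (-6)·(12/5) = 72/5.
Next entering variable (most negative z-row entry -8/5): c.
Ratio test on column c — row 1: (12/5)/(2/5) = 6; row 2: entry -1/5 ≤ 0; row 3: 29/1 = 29; row 4: 19/5 = 19/5. Minimum is 19/5 at row 4 (u4 leaves); pivot element 5.
After the second pivot the z-row RHS is 72/5 − (-8/5)·(19/5) = 512/25.

512/25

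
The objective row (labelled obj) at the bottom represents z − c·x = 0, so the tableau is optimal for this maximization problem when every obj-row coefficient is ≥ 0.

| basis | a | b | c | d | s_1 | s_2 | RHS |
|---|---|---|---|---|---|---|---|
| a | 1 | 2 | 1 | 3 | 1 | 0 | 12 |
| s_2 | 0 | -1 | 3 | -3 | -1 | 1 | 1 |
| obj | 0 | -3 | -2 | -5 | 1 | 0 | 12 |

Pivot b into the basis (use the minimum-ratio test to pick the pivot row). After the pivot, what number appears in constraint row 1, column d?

Ratio test on column b — row 1: 12/2 = 6; row 2: entry -1 ≤ 0. Minimum is 6 at row 1 (a leaves); pivot element 2.
Divide row 1 by 2; eliminate column b from the other rows.
In the new row 1, the d entry is the old entry divided by the pivot: 3/2 = 3/2.

3/2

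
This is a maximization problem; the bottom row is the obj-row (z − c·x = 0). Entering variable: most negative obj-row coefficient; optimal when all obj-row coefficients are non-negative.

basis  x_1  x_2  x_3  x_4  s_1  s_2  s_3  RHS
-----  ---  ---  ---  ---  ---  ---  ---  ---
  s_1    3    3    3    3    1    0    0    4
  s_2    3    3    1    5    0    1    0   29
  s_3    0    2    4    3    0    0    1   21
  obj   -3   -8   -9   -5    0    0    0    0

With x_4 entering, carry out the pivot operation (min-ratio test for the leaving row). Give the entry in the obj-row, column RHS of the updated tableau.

Ratio test on column x_4 — row 1: 4/3 = 4/3; row 2: 29/5 = 29/5; row 3: 21/3 = 7. Minimum is 4/3 at row 1 (s_1 leaves); pivot element 3.
Divide row 1 by 3; eliminate column x_4 from the other rows.
obj-row update in column RHS: 0 − (-5)·(4/3) = 20/3.

20/3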